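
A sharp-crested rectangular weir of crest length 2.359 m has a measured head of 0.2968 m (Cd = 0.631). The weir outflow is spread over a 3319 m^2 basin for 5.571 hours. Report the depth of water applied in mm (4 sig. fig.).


Approach: apply the rectangular weir equation with a volume-to-depth conversion, Q = (2/3)*Cd*L*sqrt(2g)*H^1.5; d = Q*t/A * 1000.
Step 1 — weir discharge:
  Q = (2/3)*0.631*2.359*sqrt(2*9.81)*0.2968^1.5 = 0.710741 m^3/s
Step 2 — volume: V = 0.710741 * 5.571*3600 = 14254.3 m^3
Step 3 — depth: d = V/A * 1000 = 14254.3/3319 * 1000 = 4295 mm
Therefore the depth of water applied = 4295 mm.


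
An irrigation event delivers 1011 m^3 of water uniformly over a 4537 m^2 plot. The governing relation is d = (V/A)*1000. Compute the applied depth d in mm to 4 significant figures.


d = (1011 / 4537) * 1000 = 222.8 mm
Therefore the applied depth d = 222.8 mm.


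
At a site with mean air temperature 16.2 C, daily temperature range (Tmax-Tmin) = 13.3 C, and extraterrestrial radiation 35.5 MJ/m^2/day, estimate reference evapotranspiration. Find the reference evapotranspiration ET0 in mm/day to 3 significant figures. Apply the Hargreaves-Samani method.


Approach: apply the Hargreaves-Samani method, ET0 = 0.0023*(Tmean+17.8)*sqrt(Tmax-Tmin)*0.408*Ra.
ET0 = 0.0023*(16.2+17.8)*sqrt(13.3)*0.408*35.5 = 4.13 mm/day
Therefore the reference evapotranspiration ET0 = 4.13 mm/day.


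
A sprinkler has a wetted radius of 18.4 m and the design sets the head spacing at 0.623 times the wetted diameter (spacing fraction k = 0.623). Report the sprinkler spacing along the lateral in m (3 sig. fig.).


Approach: apply the sprinkler spacing rule (spacing as a fraction of wetted diameter), S = k*(2*R).
S = 0.623 * (2 * 18.4) = 22.9 m
Therefore the sprinkler spacing along the lateral = 22.9 m.


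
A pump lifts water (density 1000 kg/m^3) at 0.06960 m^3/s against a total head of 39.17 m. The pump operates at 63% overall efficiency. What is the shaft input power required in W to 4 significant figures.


Approach: apply hydraulic power then efficiency conversion, P = rho*g*Q*H; P_in = P/eta.
Step 1 — hydraulic power (P = rho*g*Q*H):
  P = 1000 * 9.81 * 0.06960 * 39.17 = 26744.3 W
Step 2 — input power: P_in = P/eta = 26744.3 / 0.63 = 42450 W
Therefore the shaft input power required = 42450 W.


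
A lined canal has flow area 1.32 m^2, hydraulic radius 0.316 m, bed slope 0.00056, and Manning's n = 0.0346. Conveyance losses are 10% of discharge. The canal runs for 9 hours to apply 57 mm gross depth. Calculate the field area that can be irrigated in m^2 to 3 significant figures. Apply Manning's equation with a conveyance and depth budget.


Approach: apply Manning's equation with a conveyance and depth budget, Q = (1/n)*A*R^(2/3)*S^(1/2); Q_field = Q*(1-loss); Area = Q_field*t/(d/1000).
Step 1 — canal discharge (Manning's equation):
  Q = (1/0.0346) * 1.32 * 0.316^(2/3) * 0.00056^(1/2) = 0.41884 m^3/s
Step 2 — delivered flow: Q_field = 0.41884*(1 - 10/100) = 0.37696 m^3/s
Step 3 — volume delivered: V = 0.37696 * 9*3600 = 12213 m^3
Step 4 — area served: A = V / (depth/1000) = 12213 / 0.057 = 214000 m^2
Therefore the field area that can be irrigated = 214000 m^2.


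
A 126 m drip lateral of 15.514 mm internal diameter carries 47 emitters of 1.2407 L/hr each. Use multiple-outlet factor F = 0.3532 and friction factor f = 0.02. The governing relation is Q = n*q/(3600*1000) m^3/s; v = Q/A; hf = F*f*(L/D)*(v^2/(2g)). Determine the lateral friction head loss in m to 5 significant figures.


Q = 47*1.2407/(3600*1000) = 1.619803e-05 m^3/s
A = pi*(15.514e-3/2)^2 = 1.890329e-04 m^2, so v = Q/A = 0.08568892 m/s
hf = 0.3532*0.02*(126/0.015514)*(0.08568892^2/(2*9.81)) = 0.021471 m
Therefore the lateral friction head loss = 0.021471 m.


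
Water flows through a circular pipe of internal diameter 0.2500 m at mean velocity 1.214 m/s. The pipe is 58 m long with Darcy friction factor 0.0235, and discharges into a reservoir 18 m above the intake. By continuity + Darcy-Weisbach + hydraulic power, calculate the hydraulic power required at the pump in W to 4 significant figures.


Approach: apply continuity + Darcy-Weisbach + hydraulic power, Q = A*v; hf = f*(L/D)*(v^2/(2g)); H = static + hf; P = rho*g*Q*H.
Step 1 — flow rate (continuity, Q = A*v):
  A = pi*(0.2500/2)^2 = 0.0490874 m^2
  Q = 0.0490874 * 1.214 = 0.0595921 m^3/s
Step 2 — friction head loss (Darcy-Weisbach):
  hf = 0.0235 * (58/0.2500) * (1.214^2 / (2*9.81))
  hf = 0.409538 m
Step 3 — total head: H = 18 + 0.409538 = 18.4095 m
Step 4 — hydraulic power (P = rho*g*Q*H):
  P = 1000 * 9.81 * 0.0595921 * 18.4095 = 10760 W
Therefore the hydraulic power required at the pump = 10760 W.


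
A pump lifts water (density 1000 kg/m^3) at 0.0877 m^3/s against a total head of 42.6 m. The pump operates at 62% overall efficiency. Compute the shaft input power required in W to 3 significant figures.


Approach: apply hydraulic power then efficiency conversion, P = rho*g*Q*H; P_in = P/eta.
Step 1 — hydraulic power (P = rho*g*Q*H):
  P = 1000 * 9.81 * 0.0877 * 42.6 = 36650 W
Step 2 — input power: P_in = P/eta = 36650 / 0.62 = 59100 W
Therefore the shaft input power required = 59100 W.


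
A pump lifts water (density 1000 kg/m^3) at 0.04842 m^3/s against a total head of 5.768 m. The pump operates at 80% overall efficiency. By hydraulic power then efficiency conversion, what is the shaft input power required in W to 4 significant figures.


Approach: apply hydraulic power then efficiency conversion, P = rho*g*Q*H; P_in = P/eta.
Step 1 — hydraulic power (P = rho*g*Q*H):
  P = 1000 * 9.81 * 0.04842 * 5.768 = 2739.80 W
Step 2 — input power: P_in = P/eta = 2739.80 / 0.8 = 3425 W
Therefore the shaft input power required = 3425 W.


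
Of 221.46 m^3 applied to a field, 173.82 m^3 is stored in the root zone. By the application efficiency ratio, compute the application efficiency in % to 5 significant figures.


Approach: apply the application efficiency ratio, Ea = (stored/applied)*100.
Ea = (173.82/221.46)*100 = 78.488 %
Therefore the application efficiency = 78.488 %.


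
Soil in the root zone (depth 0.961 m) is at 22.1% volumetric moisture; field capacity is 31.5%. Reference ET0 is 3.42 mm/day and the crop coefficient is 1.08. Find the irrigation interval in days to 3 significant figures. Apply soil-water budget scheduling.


Approach: apply soil-water budget scheduling, SMD = (FC-theta)/100*depth*1000; ETc = ET0*Kc; interval = SMD/ETc.
Step 1 — soil moisture deficit:
  SMD = (31.5 - 22.1)/100 * 0.961 * 1000 = 90.334 mm
Step 2 — daily crop ET (ETc = ET0*Kc):
  ETc = 3.42 * 1.08 = 3.6936 mm/day
Step 3 — irrigation interval (SMD/ETc):
  interval = 90.334 / 3.6936 = 24.5 days
Therefore the irrigation interval = 24.5 days.


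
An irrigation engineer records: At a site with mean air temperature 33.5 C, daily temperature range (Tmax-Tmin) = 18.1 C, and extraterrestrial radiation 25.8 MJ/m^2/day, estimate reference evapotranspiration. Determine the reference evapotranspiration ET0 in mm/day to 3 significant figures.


Approach: apply the Hargreaves-Samani method, ET0 = 0.0023*(Tmean+17.8)*sqrt(Tmax-Tmin)*0.408*Ra.
ET0 = 0.0023*(33.5+17.8)*sqrt(18.1)*0.408*25.8 = 5.28 mm/day
Therefore the reference evapotranspiration ET0 = 5.28 mm/day.


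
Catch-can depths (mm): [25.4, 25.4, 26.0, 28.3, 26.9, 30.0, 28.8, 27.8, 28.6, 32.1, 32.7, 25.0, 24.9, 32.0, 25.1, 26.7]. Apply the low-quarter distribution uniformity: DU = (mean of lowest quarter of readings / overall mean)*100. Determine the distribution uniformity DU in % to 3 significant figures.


sorted lowest 4 of 16: [24.9, 25.0, 25.1, 25.4] -> mean = 25.100 mm
overall mean = 27.856 mm
DU = (25.100/27.856)*100 = 90.1 %
Therefore the distribution uniformity DU = 90.1 %.


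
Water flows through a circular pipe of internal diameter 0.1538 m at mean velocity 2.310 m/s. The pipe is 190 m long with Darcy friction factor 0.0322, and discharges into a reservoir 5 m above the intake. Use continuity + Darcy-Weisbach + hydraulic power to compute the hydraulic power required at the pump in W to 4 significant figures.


Approach: apply continuity + Darcy-Weisbach + hydraulic power, Q = A*v; hf = f*(L/D)*(v^2/(2g)); H = static + hf; P = rho*g*Q*H.
Step 1 — flow rate (continuity, Q = A*v):
  A = pi*(0.1538/2)^2 = 0.0185782 m^2
  Q = 0.0185782 * 2.310 = 0.0429155 m^3/s
Step 2 — friction head loss (Darcy-Weisbach):
  hf = 0.0322 * (190/0.1538) * (2.310^2 / (2*9.81))
  hf = 10.8188 m
Step 3 — total head: H = 5 + 10.8188 = 15.8188 m
Step 4 — hydraulic power (P = rho*g*Q*H):
  P = 1000 * 9.81 * 0.0429155 * 15.8188 = 6660 W
Therefore the hydraulic power required at the pump = 6660 W.


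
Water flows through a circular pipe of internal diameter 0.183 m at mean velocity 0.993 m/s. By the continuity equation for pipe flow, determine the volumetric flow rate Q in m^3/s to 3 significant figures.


Approach: apply the continuity equation for pipe flow, Q = A * v with A = pi*(D/2)^2.
A = pi*(0.183/2)^2 = 0.026302 m^2
Q = 0.026302 * 0.993 = 0.0261 m^3/s
Therefore the volumetric flow rate Q = 0.0261 m^3/s.


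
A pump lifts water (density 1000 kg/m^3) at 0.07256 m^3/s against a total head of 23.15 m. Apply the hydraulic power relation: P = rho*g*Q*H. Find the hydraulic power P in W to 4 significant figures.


P = 1000 * 9.81 * 0.07256 * 23.15 = 16480 W
Therefore the hydraulic power P = 16480 W.


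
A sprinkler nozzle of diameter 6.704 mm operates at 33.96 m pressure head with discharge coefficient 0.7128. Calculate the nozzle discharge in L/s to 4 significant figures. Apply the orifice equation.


Approach: apply the orifice equation, Q = Cd*A*sqrt(2*g*h), A = pi*(d/2)^2.
A = pi*(6.704e-3/2)^2 = 3.52986e-05 m^2
Q = 0.7128 * 3.52986e-05 * sqrt(2*9.81*33.96) * 1000 = 0.6495 L/s
Therefore the nozzle discharge = 0.6495 L/s.


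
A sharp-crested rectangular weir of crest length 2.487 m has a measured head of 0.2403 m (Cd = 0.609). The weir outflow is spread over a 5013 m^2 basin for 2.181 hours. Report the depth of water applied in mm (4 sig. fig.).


Approach: apply the rectangular weir equation with a volume-to-depth conversion, Q = (2/3)*Cd*L*sqrt(2g)*H^1.5; d = Q*t/A * 1000.
Step 1 — weir discharge:
  Q = (2/3)*0.609*2.487*sqrt(2*9.81)*0.2403^1.5 = 0.526844 m^3/s
Step 2 — volume: V = 0.526844 * 2.181*3600 = 4136.57 m^3
Step 3 — depth: d = V/A * 1000 = 4136.57/5013 * 1000 = 825.2 mm
Therefore the depth of water applied = 825.2 mm.


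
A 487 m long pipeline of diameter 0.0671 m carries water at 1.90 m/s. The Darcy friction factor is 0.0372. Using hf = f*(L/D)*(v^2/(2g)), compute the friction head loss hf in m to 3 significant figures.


hf = 0.0372 * (487/0.0671) * (1.90^2 / (2*9.81))
hf = 49.7 m
Therefore the friction head loss hf = 49.7 m.


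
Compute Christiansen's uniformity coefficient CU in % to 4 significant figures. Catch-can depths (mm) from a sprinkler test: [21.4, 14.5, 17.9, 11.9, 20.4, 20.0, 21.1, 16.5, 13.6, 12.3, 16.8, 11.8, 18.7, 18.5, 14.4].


Approach: apply Christiansen's uniformity coefficient, CU = (1 - mean_abs_deviation/mean)*100.
mean = 16.6533 mm
mean |d_i - mean| = 2.87644 mm
CU = (1 - 2.87644/16.6533)*100 = 82.73 %
Therefore Christiansen's uniformity coefficient CU = 82.73 %.


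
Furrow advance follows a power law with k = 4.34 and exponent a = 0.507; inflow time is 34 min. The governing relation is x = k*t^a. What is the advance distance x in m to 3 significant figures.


x = 4.34 * 34^0.507 = 25.9 m
Therefore the advance distance x = 25.9 m.


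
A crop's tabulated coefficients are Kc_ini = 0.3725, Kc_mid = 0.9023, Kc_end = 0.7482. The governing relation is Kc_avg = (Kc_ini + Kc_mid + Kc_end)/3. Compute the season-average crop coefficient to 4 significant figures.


Kc_avg = (0.3725 + 0.9023 + 0.7482)/3 = 0.6743
Therefore the season-average crop coefficient = 0.6743.


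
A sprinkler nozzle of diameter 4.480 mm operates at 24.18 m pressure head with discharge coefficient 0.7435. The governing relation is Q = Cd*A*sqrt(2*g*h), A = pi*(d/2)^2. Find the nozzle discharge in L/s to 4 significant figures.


A = pi*(4.480e-3/2)^2 = 1.57633e-05 m^2
Q = 0.7435 * 1.57633e-05 * sqrt(2*9.81*24.18) * 1000 = 0.2553 L/s
Therefore the nozzle discharge = 0.2553 L/s.


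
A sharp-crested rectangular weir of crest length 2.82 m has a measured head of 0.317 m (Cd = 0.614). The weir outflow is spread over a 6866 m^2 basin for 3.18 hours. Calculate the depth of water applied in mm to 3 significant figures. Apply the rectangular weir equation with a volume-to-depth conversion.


Approach: apply the rectangular weir equation with a volume-to-depth conversion, Q = (2/3)*Cd*L*sqrt(2g)*H^1.5; d = Q*t/A * 1000.
Step 1 — weir discharge:
  Q = (2/3)*0.614*2.82*sqrt(2*9.81)*0.317^1.5 = 0.91257 m^3/s
Step 2 — volume: V = 0.91257 * 3.18*3600 = 10447 m^3
Step 3 — depth: d = V/A * 1000 = 10447/6866 * 1000 = 1520 mm
Therefore the depth of water applied = 1520 mm.


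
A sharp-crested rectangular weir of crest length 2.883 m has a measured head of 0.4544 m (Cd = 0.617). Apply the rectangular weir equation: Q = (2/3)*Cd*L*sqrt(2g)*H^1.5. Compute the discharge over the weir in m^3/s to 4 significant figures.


Q = (2/3)*0.617*2.883*sqrt(2*9.81)*0.4544^1.5 = 1.609 m^3/s
Therefore the discharge over the weir = 1.609 m^3/s.


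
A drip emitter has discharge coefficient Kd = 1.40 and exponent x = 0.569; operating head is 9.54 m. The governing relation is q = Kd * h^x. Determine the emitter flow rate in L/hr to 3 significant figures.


q = 1.40 * 9.54^0.569 = 5.05 L/hr
Therefore the emitter flow rate = 5.05 L/hr.


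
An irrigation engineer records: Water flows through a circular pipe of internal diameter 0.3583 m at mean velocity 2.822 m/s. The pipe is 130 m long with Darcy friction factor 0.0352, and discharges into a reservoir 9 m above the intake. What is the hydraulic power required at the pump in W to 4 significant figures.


Approach: apply continuity + Darcy-Weisbach + hydraulic power, Q = A*v; hf = f*(L/D)*(v^2/(2g)); H = static + hf; P = rho*g*Q*H.
Step 1 — flow rate (continuity, Q = A*v):
  A = pi*(0.3583/2)^2 = 0.100829 m^2
  Q = 0.100829 * 2.822 = 0.284538 m^3/s
Step 2 — friction head loss (Darcy-Weisbach):
  hf = 0.0352 * (130/0.3583) * (2.822^2 / (2*9.81))
  hf = 5.18387 m
Step 3 — total head: H = 9 + 5.18387 = 14.1839 m
Step 4 — hydraulic power (P = rho*g*Q*H):
  P = 1000 * 9.81 * 0.284538 * 14.1839 = 39590 W
Therefore the hydraulic power required at the pump = 39590 W.


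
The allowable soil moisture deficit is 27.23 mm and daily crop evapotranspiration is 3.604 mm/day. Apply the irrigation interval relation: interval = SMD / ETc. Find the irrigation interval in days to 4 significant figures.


interval = 27.23 / 3.604 = 7.555 days
Therefore the irrigation interval = 7.555 days.


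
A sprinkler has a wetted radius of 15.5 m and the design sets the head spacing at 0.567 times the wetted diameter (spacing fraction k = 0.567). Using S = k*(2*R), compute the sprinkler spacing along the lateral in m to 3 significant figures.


S = 0.567 * (2 * 15.5) = 17.6 m
Therefore the sprinkler spacing along the lateral = 17.6 m.


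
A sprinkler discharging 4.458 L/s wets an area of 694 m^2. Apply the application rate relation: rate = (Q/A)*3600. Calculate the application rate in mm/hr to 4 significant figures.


rate = (4.458 / 694) * 3600 = 23.13 mm/hr
Therefore the application rate = 23.13 mm/hr.


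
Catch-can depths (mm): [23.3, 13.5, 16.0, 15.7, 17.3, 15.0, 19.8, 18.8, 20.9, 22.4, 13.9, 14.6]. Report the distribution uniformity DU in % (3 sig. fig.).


Approach: apply the low-quarter distribution uniformity, DU = (mean of lowest quarter of readings / overall mean)*100.
sorted lowest 3 of 12: [13.5, 13.9, 14.6] -> mean = 14.000 mm
overall mean = 17.600 mm
DU = (14.000/17.600)*100 = 79.5 %
Therefore the distribution uniformity DU = 79.5 %.


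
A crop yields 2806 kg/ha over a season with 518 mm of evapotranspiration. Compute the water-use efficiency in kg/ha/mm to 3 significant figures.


Approach: apply the water-use efficiency ratio, WUE = yield/ET.
WUE = 2806 / 518 = 5.42 kg/ha/mm
Therefore the water-use efficiency = 5.42 kg/ha/mm.


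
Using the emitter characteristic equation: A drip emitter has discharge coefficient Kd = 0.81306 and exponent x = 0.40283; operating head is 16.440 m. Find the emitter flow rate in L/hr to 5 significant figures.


Approach: apply the emitter characteristic equation, q = Kd * h^x.
q = 0.81306 * 16.440^0.40283 = 2.5114 L/hr
Therefore the emitter flow rate = 2.5114 L/hr.


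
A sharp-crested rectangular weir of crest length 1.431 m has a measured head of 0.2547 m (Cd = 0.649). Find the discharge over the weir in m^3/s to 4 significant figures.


Approach: apply the rectangular weir equation, Q = (2/3)*Cd*L*sqrt(2g)*H^1.5.
Q = (2/3)*0.649*1.431*sqrt(2*9.81)*0.2547^1.5 = 0.3525 m^3/s
Therefore the discharge over the weir = 0.3525 m^3/s.


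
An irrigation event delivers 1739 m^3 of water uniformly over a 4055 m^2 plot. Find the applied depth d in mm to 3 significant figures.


Approach: apply depth from volume over area, d = (V/A)*1000.
d = (1739 / 4055) * 1000 = 429 mm
Therefore the applied depth d = 429 mm.


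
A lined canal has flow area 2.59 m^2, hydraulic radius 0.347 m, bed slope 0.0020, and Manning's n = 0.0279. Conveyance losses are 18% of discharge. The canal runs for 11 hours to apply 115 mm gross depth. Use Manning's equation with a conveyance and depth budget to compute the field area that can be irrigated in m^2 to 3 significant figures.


Approach: apply Manning's equation with a conveyance and depth budget, Q = (1/n)*A*R^(2/3)*S^(1/2); Q_field = Q*(1-loss); Area = Q_field*t/(d/1000).
Step 1 — canal discharge (Manning's equation):
  Q = (1/0.0279) * 2.59 * 0.347^(2/3) * 0.0020^(1/2) = 2.0500 m^3/s
Step 2 — delivered flow: Q_field = 2.0500*(1 - 18/100) = 1.6810 m^3/s
Step 3 — volume delivered: V = 1.6810 * 11*3600 = 66569 m^3
Step 4 — area served: A = V / (depth/1000) = 66569 / 0.115 = 579000 m^2
Therefore the field area that can be irrigated = 579000 m^2.


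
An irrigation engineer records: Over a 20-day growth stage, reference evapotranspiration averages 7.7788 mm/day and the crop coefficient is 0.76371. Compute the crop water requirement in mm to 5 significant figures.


Approach: apply the crop water requirement relation, CWR = ET0 * Kc * days.
CWR = 7.7788 * 0.76371 * 20 = 118.81 mm
Therefore the crop water requirement = 118.81 mm.


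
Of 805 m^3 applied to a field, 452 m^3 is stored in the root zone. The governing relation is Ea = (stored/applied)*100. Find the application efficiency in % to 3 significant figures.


Ea = (452/805)*100 = 56.1 %
Therefore the application efficiency = 56.1 %.


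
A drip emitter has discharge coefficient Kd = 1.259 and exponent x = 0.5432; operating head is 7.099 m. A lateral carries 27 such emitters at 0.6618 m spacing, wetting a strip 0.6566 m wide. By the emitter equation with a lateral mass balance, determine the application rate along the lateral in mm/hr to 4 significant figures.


Approach: apply the emitter equation with a lateral mass balance, q = Kd*h^x; Q = n*q; rate = Q/(n*spacing*width).
Step 1 — single emitter flow (q = Kd*h^x):
  q = 1.259 * 7.099^0.5432 = 3.65087 L/hr
Step 2 — total lateral flow: Q = 27 * 3.65087 = 98.5734 L/hr
Step 3 — wetted area: A = 27 * 0.6618 * 0.6566 = 11.7325 m^2
Step 4 — application rate: Q/A = 98.5734/11.7325 = 8.402 mm/hr
Therefore the application rate along the lateral = 8.402 mm/hr.


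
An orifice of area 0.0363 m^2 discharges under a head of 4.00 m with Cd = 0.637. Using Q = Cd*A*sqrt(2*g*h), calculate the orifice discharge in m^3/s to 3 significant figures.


Q = 0.637 * 0.0363 * sqrt(2*9.81*4.00) = 0.205 m^3/s
Therefore the orifice discharge = 0.205 m^3/s.


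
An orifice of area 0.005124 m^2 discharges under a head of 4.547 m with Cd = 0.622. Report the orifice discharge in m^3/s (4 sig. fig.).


Approach: apply the orifice equation, Q = Cd*A*sqrt(2*g*h).
Q = 0.622 * 0.005124 * sqrt(2*9.81*4.547) = 0.03010 m^3/s
Therefore the orifice discharge = 0.03010 m^3/s.


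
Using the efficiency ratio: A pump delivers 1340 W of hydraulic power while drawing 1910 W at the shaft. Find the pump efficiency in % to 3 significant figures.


Approach: apply the efficiency ratio, eta = (P_out/P_in)*100.
eta = (1340 / 1910) * 100 = 70.2 %
Therefore the pump efficiency = 70.2 %.


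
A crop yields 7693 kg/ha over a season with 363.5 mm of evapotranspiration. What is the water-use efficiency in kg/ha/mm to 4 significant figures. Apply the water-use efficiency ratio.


Approach: apply the water-use efficiency ratio, WUE = yield/ET.
WUE = 7693 / 363.5 = 21.16 kg/ha/mm
Therefore the water-use efficiency = 21.16 kg/ha/mm.


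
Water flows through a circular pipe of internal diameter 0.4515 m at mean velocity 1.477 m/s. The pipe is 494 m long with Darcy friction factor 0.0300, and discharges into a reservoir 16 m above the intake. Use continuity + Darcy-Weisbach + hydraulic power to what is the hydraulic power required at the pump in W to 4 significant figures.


Approach: apply continuity + Darcy-Weisbach + hydraulic power, Q = A*v; hf = f*(L/D)*(v^2/(2g)); H = static + hf; P = rho*g*Q*H.
Step 1 — flow rate (continuity, Q = A*v):
  A = pi*(0.4515/2)^2 = 0.160105 m^2
  Q = 0.160105 * 1.477 = 0.236475 m^3/s
Step 2 — friction head loss (Darcy-Weisbach):
  hf = 0.0300 * (494/0.4515) * (1.477^2 / (2*9.81))
  hf = 3.64966 m
Step 3 — total head: H = 16 + 3.64966 = 19.6497 m
Step 4 — hydraulic power (P = rho*g*Q*H):
  P = 1000 * 9.81 * 0.236475 * 19.6497 = 45580 W
Therefore the hydraulic power required at the pump = 45580 W.


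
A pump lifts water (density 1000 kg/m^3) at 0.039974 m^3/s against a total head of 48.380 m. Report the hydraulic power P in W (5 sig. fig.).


Approach: apply the hydraulic power relation, P = rho*g*Q*H.
P = 1000 * 9.81 * 0.039974 * 48.380 = 18972 W
Therefore the hydraulic power P = 18972 W.


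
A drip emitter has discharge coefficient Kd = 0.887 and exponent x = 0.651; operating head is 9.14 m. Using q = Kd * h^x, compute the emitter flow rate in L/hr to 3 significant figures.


q = 0.887 * 9.14^0.651 = 3.75 L/hr
Therefore the emitter flow rate = 3.75 L/hr.


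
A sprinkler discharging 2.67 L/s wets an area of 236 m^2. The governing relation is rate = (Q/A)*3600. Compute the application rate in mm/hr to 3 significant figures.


rate = (2.67 / 236) * 3600 = 40.7 mm/hr
Therefore the application rate = 40.7 mm/hr.


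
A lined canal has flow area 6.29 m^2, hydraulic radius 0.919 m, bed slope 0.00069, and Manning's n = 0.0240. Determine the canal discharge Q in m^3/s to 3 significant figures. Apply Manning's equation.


Approach: apply Manning's equation, Q = (1/n)*A*R^(2/3)*S^(1/2).
Q = (1/0.0240) * 6.29 * 0.919^(2/3) * 0.00069^(1/2) = 6.51 m^3/s
Therefore the canal discharge Q = 6.51 m^3/s.


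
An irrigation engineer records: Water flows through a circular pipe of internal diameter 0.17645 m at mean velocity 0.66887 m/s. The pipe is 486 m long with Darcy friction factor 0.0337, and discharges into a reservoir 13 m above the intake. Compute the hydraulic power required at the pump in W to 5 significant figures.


Approach: apply continuity + Darcy-Weisbach + hydraulic power, Q = A*v; hf = f*(L/D)*(v^2/(2g)); H = static + hf; P = rho*g*Q*H.
Step 1 — flow rate (continuity, Q = A*v):
  A = pi*(0.17645/2)^2 = 0.02445306 m^2
  Q = 0.02445306 * 0.66887 = 0.01635592 m^3/s
Step 2 — friction head loss (Darcy-Weisbach):
  hf = 0.0337 * (486/0.17645) * (0.66887^2 / (2*9.81))
  hf = 2.116552 m
Step 3 — total head: H = 13 + 2.116552 = 15.11655 m
Step 4 — hydraulic power (P = rho*g*Q*H):
  P = 1000 * 9.81 * 0.01635592 * 15.11655 = 2425.5 W
Therefore the hydraulic power required at the pump = 2425.5 W.


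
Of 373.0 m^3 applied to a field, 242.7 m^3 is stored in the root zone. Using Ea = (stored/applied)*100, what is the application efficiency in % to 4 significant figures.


Ea = (242.7/373.0)*100 = 65.07 %
Therefore the application efficiency = 65.07 %.


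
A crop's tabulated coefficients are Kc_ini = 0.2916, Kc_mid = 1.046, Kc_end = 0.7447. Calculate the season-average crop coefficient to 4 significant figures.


Approach: apply a simple seasonal average, Kc_avg = (Kc_ini + Kc_mid + Kc_end)/3.
Kc_avg = (0.2916 + 1.046 + 0.7447)/3 = 0.6941
Therefore the season-average crop coefficient = 0.6941.


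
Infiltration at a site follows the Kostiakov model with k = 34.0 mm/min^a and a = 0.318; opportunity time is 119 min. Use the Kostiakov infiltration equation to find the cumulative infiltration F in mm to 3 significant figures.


Approach: apply the Kostiakov infiltration equation, F = k*t^a.
F = 34.0 * 119^0.318 = 155 mm
Therefore the cumulative infiltration F = 155 mm.


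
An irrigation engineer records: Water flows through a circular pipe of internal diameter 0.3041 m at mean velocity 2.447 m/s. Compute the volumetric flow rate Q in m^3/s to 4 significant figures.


Approach: apply the continuity equation for pipe flow, Q = A * v with A = pi*(D/2)^2.
A = pi*(0.3041/2)^2 = 0.0726311 m^2
Q = 0.0726311 * 2.447 = 0.1777 m^3/s
Therefore the volumetric flow rate Q = 0.1777 m^3/s.


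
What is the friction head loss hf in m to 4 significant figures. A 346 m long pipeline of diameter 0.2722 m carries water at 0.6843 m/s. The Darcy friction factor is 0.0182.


Approach: apply the Darcy-Weisbach equation, hf = f*(L/D)*(v^2/(2g)).
hf = 0.0182 * (346/0.2722) * (0.6843^2 / (2*9.81))
hf = 0.5521 m
Therefore the friction head loss hf = 0.5521 m.


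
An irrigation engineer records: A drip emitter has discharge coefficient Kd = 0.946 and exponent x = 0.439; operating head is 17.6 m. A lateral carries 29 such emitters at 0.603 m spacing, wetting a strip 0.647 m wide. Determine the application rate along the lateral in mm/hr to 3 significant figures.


Approach: apply the emitter equation with a lateral mass balance, q = Kd*h^x; Q = n*q; rate = Q/(n*spacing*width).
Step 1 — single emitter flow (q = Kd*h^x):
  q = 0.946 * 17.6^0.439 = 3.3317 L/hr
Step 2 — total lateral flow: Q = 29 * 3.3317 = 96.620 L/hr
Step 3 — wetted area: A = 29 * 0.603 * 0.647 = 11.314 m^2
Step 4 — application rate: Q/A = 96.620/11.314 = 8.54 mm/hr
Therefore the application rate along the lateral = 8.54 mm/hr.


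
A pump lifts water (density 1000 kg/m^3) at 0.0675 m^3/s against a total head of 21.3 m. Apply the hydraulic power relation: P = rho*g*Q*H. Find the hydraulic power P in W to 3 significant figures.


P = 1000 * 9.81 * 0.0675 * 21.3 = 14100 W
Therefore the hydraulic power P = 14100 W.


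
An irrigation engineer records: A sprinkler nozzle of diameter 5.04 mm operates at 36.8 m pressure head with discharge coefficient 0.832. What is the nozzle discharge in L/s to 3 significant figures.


Approach: apply the orifice equation, Q = Cd*A*sqrt(2*g*h), A = pi*(d/2)^2.
A = pi*(5.04e-3/2)^2 = 1.9950e-05 m^2
Q = 0.832 * 1.9950e-05 * sqrt(2*9.81*36.8) * 1000 = 0.446 L/s
Therefore the nozzle discharge = 0.446 L/s.


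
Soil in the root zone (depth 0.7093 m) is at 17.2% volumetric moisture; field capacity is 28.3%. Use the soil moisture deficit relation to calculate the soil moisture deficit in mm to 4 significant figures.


Approach: apply the soil moisture deficit relation, SMD = (FC - theta)/100 * depth * 1000.
SMD = (28.3 - 17.2)/100 * 0.7093 * 1000 = 78.73 mm
Therefore the soil moisture deficit = 78.73 mm.


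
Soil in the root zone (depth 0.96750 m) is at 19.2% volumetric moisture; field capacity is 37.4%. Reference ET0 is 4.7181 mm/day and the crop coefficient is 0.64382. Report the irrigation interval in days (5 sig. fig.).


Approach: apply soil-water budget scheduling, SMD = (FC-theta)/100*depth*1000; ETc = ET0*Kc; interval = SMD/ETc.
Step 1 — soil moisture deficit:
  SMD = (37.4 - 19.2)/100 * 0.96750 * 1000 = 176.0850 mm
Step 2 — daily crop ET (ETc = ET0*Kc):
  ETc = 4.7181 * 0.64382 = 3.037607 mm/day
Step 3 — irrigation interval (SMD/ETc):
  interval = 176.0850 / 3.037607 = 57.968 days
Therefore the irrigation interval = 57.968 days.


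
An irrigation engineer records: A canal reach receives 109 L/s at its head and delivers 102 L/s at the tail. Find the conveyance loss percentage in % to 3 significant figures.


Approach: apply the conveyance loss ratio, loss% = ((Q_head - Q_tail)/Q_head)*100.
loss = ((109 - 102)/109)*100 = 6.42 %
Therefore the conveyance loss percentage = 6.42 %.


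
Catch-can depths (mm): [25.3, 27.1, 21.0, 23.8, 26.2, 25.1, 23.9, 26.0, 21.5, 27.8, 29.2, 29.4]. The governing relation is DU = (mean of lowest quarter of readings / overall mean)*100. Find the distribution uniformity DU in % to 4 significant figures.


sorted lowest 3 of 12: [21.0, 21.5, 23.8] -> mean = 22.1000 mm
overall mean = 25.5250 mm
DU = (22.1000/25.5250)*100 = 86.58 %
Therefore the distribution uniformity DU = 86.58 %.


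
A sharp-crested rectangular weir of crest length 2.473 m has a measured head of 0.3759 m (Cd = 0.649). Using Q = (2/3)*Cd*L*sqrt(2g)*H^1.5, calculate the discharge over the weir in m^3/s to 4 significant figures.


Q = (2/3)*0.649*2.473*sqrt(2*9.81)*0.3759^1.5 = 1.092 m^3/s
Therefore the discharge over the weir = 1.092 m^3/s.


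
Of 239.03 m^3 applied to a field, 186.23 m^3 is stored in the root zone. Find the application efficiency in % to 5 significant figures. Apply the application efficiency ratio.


Approach: apply the application efficiency ratio, Ea = (stored/applied)*100.
Ea = (186.23/239.03)*100 = 77.911 %
Therefore the application efficiency = 77.911 %.


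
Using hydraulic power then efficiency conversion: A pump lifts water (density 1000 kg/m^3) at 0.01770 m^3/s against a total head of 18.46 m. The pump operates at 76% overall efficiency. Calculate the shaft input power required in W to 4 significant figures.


Approach: apply hydraulic power then efficiency conversion, P = rho*g*Q*H; P_in = P/eta.
Step 1 — hydraulic power (P = rho*g*Q*H):
  P = 1000 * 9.81 * 0.01770 * 18.46 = 3205.34 W
Step 2 — input power: P_in = P/eta = 3205.34 / 0.76 = 4218 W
Therefore the shaft input power required = 4218 W.


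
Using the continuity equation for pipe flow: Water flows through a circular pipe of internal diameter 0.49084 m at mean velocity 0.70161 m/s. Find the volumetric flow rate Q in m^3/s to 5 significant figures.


Approach: apply the continuity equation for pipe flow, Q = A * v with A = pi*(D/2)^2.
A = pi*(0.49084/2)^2 = 0.1892212 m^2
Q = 0.1892212 * 0.70161 = 0.13276 m^3/s
Therefore the volumetric flow rate Q = 0.13276 m^3/s.


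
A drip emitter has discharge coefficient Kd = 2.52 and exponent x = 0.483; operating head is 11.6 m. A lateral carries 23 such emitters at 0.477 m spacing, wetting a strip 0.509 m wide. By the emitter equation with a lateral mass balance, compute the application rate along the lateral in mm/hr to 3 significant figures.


Approach: apply the emitter equation with a lateral mass balance, q = Kd*h^x; Q = n*q; rate = Q/(n*spacing*width).
Step 1 — single emitter flow (q = Kd*h^x):
  q = 2.52 * 11.6^0.483 = 8.2325 L/hr
Step 2 — total lateral flow: Q = 23 * 8.2325 = 189.35 L/hr
Step 3 — wetted area: A = 23 * 0.477 * 0.509 = 5.5842 m^2
Step 4 — application rate: Q/A = 189.35/5.5842 = 33.9 mm/hr
Therefore the application rate along the lateral = 33.9 mm/hr.


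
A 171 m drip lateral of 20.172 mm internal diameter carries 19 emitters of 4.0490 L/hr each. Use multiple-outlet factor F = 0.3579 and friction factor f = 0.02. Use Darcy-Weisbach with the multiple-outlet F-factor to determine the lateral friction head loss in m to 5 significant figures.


Approach: apply Darcy-Weisbach with the multiple-outlet F-factor, Q = n*q/(3600*1000) m^3/s; v = Q/A; hf = F*f*(L/D)*(v^2/(2g)).
Q = 19*4.0490/(3600*1000) = 2.136972e-05 m^3/s
A = pi*(20.172e-3/2)^2 = 3.195860e-04 m^2, so v = Q/A = 0.06686688 m/s
hf = 0.3579*0.02*(171/0.020172)*(0.06686688^2/(2*9.81)) = 0.013828 m
Therefore the lateral friction head loss = 0.013828 m.


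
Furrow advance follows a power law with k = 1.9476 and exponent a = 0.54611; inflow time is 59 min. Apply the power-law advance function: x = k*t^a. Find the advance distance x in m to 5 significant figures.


x = 1.9476 * 59^0.54611 = 18.054 m
Therefore the advance distance x = 18.054 m.


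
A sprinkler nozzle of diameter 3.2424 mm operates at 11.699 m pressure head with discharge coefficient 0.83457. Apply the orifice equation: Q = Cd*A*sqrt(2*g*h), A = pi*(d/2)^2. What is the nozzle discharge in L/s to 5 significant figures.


A = pi*(3.2424e-3/2)^2 = 8.257015e-06 m^2
Q = 0.83457 * 8.257015e-06 * sqrt(2*9.81*11.699) * 1000 = 0.10440 L/s
Therefore the nozzle discharge = 0.10440 L/s.


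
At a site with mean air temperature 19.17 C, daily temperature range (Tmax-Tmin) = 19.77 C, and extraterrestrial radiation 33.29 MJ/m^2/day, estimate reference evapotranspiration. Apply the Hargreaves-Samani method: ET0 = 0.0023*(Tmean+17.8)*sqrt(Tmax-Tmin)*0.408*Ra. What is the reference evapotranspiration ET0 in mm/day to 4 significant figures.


ET0 = 0.0023*(19.17+17.8)*sqrt(19.77)*0.408*33.29 = 5.135 mm/day
Therefore the reference evapotranspiration ET0 = 5.135 mm/day.


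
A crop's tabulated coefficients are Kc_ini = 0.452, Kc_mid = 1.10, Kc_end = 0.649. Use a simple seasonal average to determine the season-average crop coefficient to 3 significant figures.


Approach: apply a simple seasonal average, Kc_avg = (Kc_ini + Kc_mid + Kc_end)/3.
Kc_avg = (0.452 + 1.10 + 0.649)/3 = 0.734
Therefore the season-average crop coefficient = 0.734.


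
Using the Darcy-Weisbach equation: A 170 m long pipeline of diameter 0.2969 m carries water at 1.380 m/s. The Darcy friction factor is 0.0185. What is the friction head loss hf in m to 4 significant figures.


Approach: apply the Darcy-Weisbach equation, hf = f*(L/D)*(v^2/(2g)).
hf = 0.0185 * (170/0.2969) * (1.380^2 / (2*9.81))
hf = 1.028 m
Therefore the friction head loss hf = 1.028 m.


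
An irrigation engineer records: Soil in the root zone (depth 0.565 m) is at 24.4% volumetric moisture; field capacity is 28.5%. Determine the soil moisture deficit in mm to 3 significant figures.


Approach: apply the soil moisture deficit relation, SMD = (FC - theta)/100 * depth * 1000.
SMD = (28.5 - 24.4)/100 * 0.565 * 1000 = 23.2 mm
Therefore the soil moisture deficit = 23.2 mm.


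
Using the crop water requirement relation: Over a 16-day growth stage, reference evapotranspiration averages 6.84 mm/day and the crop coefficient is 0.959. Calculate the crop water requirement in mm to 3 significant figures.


Approach: apply the crop water requirement relation, CWR = ET0 * Kc * days.
CWR = 6.84 * 0.959 * 16 = 105 mm
Therefore the crop water requirement = 105 mm.


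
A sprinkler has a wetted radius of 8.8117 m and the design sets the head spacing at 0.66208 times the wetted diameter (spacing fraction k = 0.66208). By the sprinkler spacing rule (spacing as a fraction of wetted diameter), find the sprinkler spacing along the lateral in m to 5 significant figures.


Approach: apply the sprinkler spacing rule (spacing as a fraction of wetted diameter), S = k*(2*R).
S = 0.66208 * (2 * 8.8117) = 11.668 m
Therefore the sprinkler spacing along the lateral = 11.668 m.


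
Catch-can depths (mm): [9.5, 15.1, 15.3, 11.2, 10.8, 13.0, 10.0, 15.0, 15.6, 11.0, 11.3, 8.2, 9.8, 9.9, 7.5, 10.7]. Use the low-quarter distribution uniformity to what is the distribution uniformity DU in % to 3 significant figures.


Approach: apply the low-quarter distribution uniformity, DU = (mean of lowest quarter of readings / overall mean)*100.
sorted lowest 4 of 16: [7.5, 8.2, 9.5, 9.8] -> mean = 8.7500 mm
overall mean = 11.494 mm
DU = (8.7500/11.494)*100 = 76.1 %
Therefore the distribution uniformity DU = 76.1 %.


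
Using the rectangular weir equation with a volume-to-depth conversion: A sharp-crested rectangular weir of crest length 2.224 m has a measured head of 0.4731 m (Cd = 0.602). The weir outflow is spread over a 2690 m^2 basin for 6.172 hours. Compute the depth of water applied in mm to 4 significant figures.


Approach: apply the rectangular weir equation with a volume-to-depth conversion, Q = (2/3)*Cd*L*sqrt(2g)*H^1.5; d = Q*t/A * 1000.
Step 1 — weir discharge:
  Q = (2/3)*0.602*2.224*sqrt(2*9.81)*0.4731^1.5 = 1.28653 m^3/s
Step 2 — volume: V = 1.28653 * 6.172*3600 = 28585.6 m^3
Step 3 — depth: d = V/A * 1000 = 28585.6/2690 * 1000 = 10630 mm
Therefore the depth of water applied = 10630 mm.


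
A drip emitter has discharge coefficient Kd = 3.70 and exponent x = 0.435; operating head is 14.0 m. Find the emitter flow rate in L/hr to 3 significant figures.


Approach: apply the emitter characteristic equation, q = Kd * h^x.
q = 3.70 * 14.0^0.435 = 11.7 L/hr
Therefore the emitter flow rate = 11.7 L/hr.


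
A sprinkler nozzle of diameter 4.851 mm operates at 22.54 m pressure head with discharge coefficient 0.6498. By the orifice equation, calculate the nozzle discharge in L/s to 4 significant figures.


Approach: apply the orifice equation, Q = Cd*A*sqrt(2*g*h), A = pi*(d/2)^2.
A = pi*(4.851e-3/2)^2 = 1.84821e-05 m^2
Q = 0.6498 * 1.84821e-05 * sqrt(2*9.81*22.54) * 1000 = 0.2526 L/s
Therefore the nozzle discharge = 0.2526 L/s.


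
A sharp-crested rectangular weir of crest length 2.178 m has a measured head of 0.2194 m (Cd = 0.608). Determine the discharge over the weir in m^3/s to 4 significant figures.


Approach: apply the rectangular weir equation, Q = (2/3)*Cd*L*sqrt(2g)*H^1.5.
Q = (2/3)*0.608*2.178*sqrt(2*9.81)*0.2194^1.5 = 0.4019 m^3/s
Therefore the discharge over the weir = 0.4019 m^3/s.


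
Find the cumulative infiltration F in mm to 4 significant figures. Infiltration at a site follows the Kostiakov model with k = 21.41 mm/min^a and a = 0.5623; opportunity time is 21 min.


Approach: apply the Kostiakov infiltration equation, F = k*t^a.
F = 21.41 * 21^0.5623 = 118.6 mm
Therefore the cumulative infiltration F = 118.6 mm.


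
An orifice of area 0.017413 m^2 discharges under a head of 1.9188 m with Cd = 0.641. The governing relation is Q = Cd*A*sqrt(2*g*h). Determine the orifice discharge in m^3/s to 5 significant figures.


Q = 0.641 * 0.017413 * sqrt(2*9.81*1.9188) = 0.068485 m^3/s
Therefore the orifice discharge = 0.068485 m^3/s.


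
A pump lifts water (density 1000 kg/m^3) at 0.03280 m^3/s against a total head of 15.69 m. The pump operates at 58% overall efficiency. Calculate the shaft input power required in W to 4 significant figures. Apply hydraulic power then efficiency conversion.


Approach: apply hydraulic power then efficiency conversion, P = rho*g*Q*H; P_in = P/eta.
Step 1 — hydraulic power (P = rho*g*Q*H):
  P = 1000 * 9.81 * 0.03280 * 15.69 = 5048.54 W
Step 2 — input power: P_in = P/eta = 5048.54 / 0.58 = 8704 W
Therefore the shaft input power required = 8704 W.


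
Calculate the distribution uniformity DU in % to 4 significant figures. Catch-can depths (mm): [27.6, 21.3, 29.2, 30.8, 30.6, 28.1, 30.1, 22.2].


Approach: apply the low-quarter distribution uniformity, DU = (mean of lowest quarter of readings / overall mean)*100.
sorted lowest 2 of 8: [21.3, 22.2] -> mean = 21.7500 mm
overall mean = 27.4875 mm
DU = (21.7500/27.4875)*100 = 79.13 %
Therefore the distribution uniformity DU = 79.13 %.


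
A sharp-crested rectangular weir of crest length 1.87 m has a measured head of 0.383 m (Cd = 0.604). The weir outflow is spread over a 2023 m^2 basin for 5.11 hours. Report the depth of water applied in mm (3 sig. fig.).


Approach: apply the rectangular weir equation with a volume-to-depth conversion, Q = (2/3)*Cd*L*sqrt(2g)*H^1.5; d = Q*t/A * 1000.
Step 1 — weir discharge:
  Q = (2/3)*0.604*1.87*sqrt(2*9.81)*0.383^1.5 = 0.79056 m^3/s
Step 2 — volume: V = 0.79056 * 5.11*3600 = 14543 m^3
Step 3 — depth: d = V/A * 1000 = 14543/2023 * 1000 = 7190 mm
Therefore the depth of water applied = 7190 mm.
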